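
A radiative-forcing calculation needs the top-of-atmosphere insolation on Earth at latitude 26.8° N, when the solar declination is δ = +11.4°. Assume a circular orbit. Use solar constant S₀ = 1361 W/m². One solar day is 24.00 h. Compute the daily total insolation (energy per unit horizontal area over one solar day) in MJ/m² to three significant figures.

cos H₀ = −tan(+26.8°) tan(+11.400°) = -0.1019, H₀ = 1.6728 rad.
Bracket: H₀ sin φ sin δ + cos φ cos δ sin H₀ = 1.6728×0.45088×0.19766 + 0.89259×0.98027×0.99480 = 0.149082 + 0.870429 = 1.019511.
Q̄ = (S₀/π) × [bracket] = (1361/π) × 1.019511 = 441.67 W/m².
Daily total = Q̄ × 24.00 h × 3600 s/h = 441.67 × 24.00 × 3600 / 10⁶ = 38.16 MJ/m².

38.2 MJ/m²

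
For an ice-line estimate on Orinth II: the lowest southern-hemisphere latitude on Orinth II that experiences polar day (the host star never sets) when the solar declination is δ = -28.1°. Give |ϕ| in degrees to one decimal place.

Polar day requires cos h₀ = −tan ϕ tan δ ≤ −1, i.e. tan ϕ tan δ ≥ 1.
The boundary is |tan ϕ| · |tan δ| = 1, so |ϕ| = 90° − |δ| = 90° − 28.1° = 61.9° in the southern hemisphere.

|ϕ| = 61.9°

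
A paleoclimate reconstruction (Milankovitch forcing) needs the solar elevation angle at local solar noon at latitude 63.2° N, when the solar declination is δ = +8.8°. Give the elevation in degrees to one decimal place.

At local noon the hour angle is zero, so the zenith angle equals |φ − δ| = |+63.2° − (+8.800°)| = 54.400°.
Elevation = 90° − 54.400° = 35.6°.

35.6°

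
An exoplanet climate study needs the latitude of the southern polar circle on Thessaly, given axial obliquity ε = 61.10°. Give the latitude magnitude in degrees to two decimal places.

28.90°

The polar circle is the lowest latitude that experiences at least one full rotation of continuous darkness at the northern-summer solstice; it lies at |φ| = 90° − ε = 90° − 61.10° = 28.90°.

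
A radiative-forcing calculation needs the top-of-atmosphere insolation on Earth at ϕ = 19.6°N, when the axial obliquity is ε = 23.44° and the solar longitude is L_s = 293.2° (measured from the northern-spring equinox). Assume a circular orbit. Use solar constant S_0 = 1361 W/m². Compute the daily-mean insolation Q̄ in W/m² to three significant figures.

Q̄ ≈ 300 W/m²

Solar declination: sin δ = sin ε · sin L_s = sin 23.44° × sin 293.2° = -0.36562, so δ = -21.446°.
cos h₀ = −tan(+19.6°) tan(-21.446°) = 0.1399, h₀ = 1.4305 rad.
Bracket: h₀ sin ϕ sin δ + cos ϕ cos δ sin h₀ = 1.4305×0.33545×-0.36562 + 0.94206×0.93076×0.99017 = -0.175447 + 0.868213 = 0.692766.
Q̄ = (S_0/π) × [bracket] = (1361/π) × 0.692766 = 300.1 W/m².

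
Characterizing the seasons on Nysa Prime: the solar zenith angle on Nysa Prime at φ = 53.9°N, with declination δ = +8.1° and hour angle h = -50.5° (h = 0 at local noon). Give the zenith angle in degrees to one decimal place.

cos θ_z = sin φ sin δ + cos φ cos δ cos h = 0.113847 + 0.371036 = 0.484883.
θ_z = arccos(0.484883) = 61.0°.

θ_z = 61.0°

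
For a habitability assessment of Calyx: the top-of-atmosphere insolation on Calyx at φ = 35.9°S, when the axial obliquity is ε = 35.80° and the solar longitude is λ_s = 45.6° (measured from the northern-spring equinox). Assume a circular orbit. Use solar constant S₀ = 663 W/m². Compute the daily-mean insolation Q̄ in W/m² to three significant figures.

Q̄ ≈ 82.8 W/m²

Solar declination: sin δ = sin ε · sin λ_s = sin 35.80° × sin 45.6° = 0.41794, so δ = +24.704°.
cos H₀ = −tan(-35.9°) tan(+24.704°) = 0.3330, H₀ = 1.2313 rad.
Bracket: H₀ sin φ sin δ + cos φ cos δ sin H₀ = 1.2313×-0.58637×0.41794 + 0.81004×0.90848×0.94292 = -0.301752 + 0.693900 = 0.392148.
Q̄ = (S₀/π) × [bracket] = (663/π) × 0.392148 = 82.76 W/m².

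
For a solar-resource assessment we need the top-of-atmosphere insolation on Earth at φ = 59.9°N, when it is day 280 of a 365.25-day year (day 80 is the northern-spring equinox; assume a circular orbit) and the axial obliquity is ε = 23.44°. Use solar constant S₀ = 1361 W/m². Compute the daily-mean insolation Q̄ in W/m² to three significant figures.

Q̄ ≈ 151 W/m²

Solar longitude: λ_s = 360° × (280 − 80)/365.25 = 197.125°.
sin δ = sin 23.44° × sin 197.125° = -0.11713, so δ = -6.727°.
cos H₀ = −tan(+59.9°) tan(-6.727°) = 0.2035, H₀ = 1.3659 rad.
Bracket: H₀ sin φ sin δ + cos φ cos δ sin H₀ = 1.3659×0.86515×-0.11713 + 0.50151×0.99312×0.97908 = -0.138414 + 0.487640 = 0.349226.
Q̄ = (S₀/π) × [bracket] = (1361/π) × 0.349226 = 151.3 W/m².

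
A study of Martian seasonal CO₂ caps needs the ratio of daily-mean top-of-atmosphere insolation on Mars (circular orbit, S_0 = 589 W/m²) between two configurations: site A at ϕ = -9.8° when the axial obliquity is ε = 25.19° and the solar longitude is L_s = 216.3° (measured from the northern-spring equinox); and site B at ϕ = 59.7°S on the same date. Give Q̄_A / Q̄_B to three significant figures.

— Configuration A (ϕ=-9.8°):
Solar declination: sin δ = sin ε · sin L_s = sin 25.19° × sin 216.3° = -0.25197, so δ = -14.594°.
cos h₀ = −tan(-9.8°) tan(-14.594°) = -0.0450, h₀ = 1.6158 rad.
Bracket: h₀ sin ϕ sin δ + cos ϕ cos δ sin h₀ = 1.6158×-0.17021×-0.25197 + 0.98541×0.96773×0.99899 = 0.069298 + 0.952648 = 1.021946.
Q̄ = (S_0/π) × [bracket] = (589/π) × 1.021946 = 191.60 W/m².
— Configuration B (ϕ=-59.7°):
cos h₀ = −tan(-59.7°) tan(-14.594°) = -0.4456, h₀ = 2.0326 rad.
Bracket: h₀ sin ϕ sin δ + cos ϕ cos δ sin h₀ = 2.0326×-0.86340×-0.25197 + 0.50453×0.96773×0.89524 = 0.442194 + 0.437100 = 0.879294.
Q̄ = (S_0/π) × [bracket] = (589/π) × 0.879294 = 164.85 W/m².
Ratio Q̄_A / Q̄_B = 191.60 / 164.85 = 1.162.

Q̄_A / Q̄_B ≈ 1.16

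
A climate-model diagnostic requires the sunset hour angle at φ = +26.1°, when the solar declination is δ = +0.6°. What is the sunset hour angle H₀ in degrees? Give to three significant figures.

cos H₀ = −tan φ · tan δ = −tan(+26.1°) × tan(+0.600°) = -0.0051, so H₀ = 1.5759 rad = 90.29°.

H₀ = 90.3°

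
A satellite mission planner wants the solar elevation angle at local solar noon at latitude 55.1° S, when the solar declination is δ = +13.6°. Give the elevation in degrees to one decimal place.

21.3°

At local noon the hour angle is zero, so the zenith angle equals |φ − δ| = |-55.1° − (+13.600°)| = 68.700°.
Elevation = 90° − 68.700° = 21.3°.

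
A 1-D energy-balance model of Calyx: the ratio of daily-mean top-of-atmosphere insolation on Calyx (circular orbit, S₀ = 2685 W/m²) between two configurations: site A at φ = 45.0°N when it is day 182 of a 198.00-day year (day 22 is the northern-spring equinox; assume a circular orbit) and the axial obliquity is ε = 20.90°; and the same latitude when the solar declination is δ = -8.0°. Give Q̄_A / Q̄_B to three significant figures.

— Configuration A (φ=+45.0°):
Solar longitude: λ_s = 360° × (182 − 22)/198.00 = 290.909°.
sin δ = sin 20.90° × sin 290.909° = -0.33325, so δ = -19.466°.
cos H₀ = −tan(+45.0°) tan(-19.466°) = 0.3534, H₀ = 1.2095 rad.
Bracket: H₀ sin φ sin δ + cos φ cos δ sin H₀ = 1.2095×0.70711×-0.33325 + 0.70711×0.94284×0.93545 = -0.285012 + 0.623657 = 0.338645.
Q̄ = (S₀/π) × [bracket] = (2685/π) × 0.338645 = 289.43 W/m².
— Configuration B (φ=+45.0°):
cos H₀ = −tan(+45.0°) tan(-8.000°) = 0.1405, H₀ = 1.4298 rad.
Bracket: H₀ sin φ sin δ + cos φ cos δ sin H₀ = 1.4298×0.70711×-0.13917 + 0.70711×0.99027×0.99007 = -0.140704 + 0.693277 = 0.552573.
Q̄ = (S₀/π) × [bracket] = (2685/π) × 0.552573 = 472.26 W/m².
Ratio Q̄_A / Q̄_B = 289.43 / 472.26 = 0.6129.

Q̄_A / Q̄_B ≈ 0.613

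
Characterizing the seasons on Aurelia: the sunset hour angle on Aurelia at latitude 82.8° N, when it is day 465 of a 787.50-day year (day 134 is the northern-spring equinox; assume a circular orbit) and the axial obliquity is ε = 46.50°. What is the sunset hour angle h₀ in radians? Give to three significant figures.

h₀ = 3.14 rad

Solar longitude: L_s = 360° × (465 − 134)/787.50 = 151.314°.
sin δ = sin 46.50° × sin 151.314° = 0.34818, so δ = +20.376°.
Sunrise equation: cos h₀ = −tan ϕ · tan δ = -2.9401 ≤ −1, so the host star never sets (polar day) and h₀ = π.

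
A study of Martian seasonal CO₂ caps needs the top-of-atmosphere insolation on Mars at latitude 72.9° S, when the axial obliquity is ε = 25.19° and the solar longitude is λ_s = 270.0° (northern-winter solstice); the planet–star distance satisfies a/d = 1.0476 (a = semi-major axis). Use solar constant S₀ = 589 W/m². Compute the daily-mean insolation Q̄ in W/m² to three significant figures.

Q̄ ≈ 263 W/m²

Solar declination: sin δ = sin ε · sin λ_s = sin 25.19° × sin 270.0° = -0.42562, so δ = -25.190°.
cos H₀ = −tan(-72.9°) tan(-25.190°) = -1.5289 ≤ −1 ⇒ polar day, H₀ = π.
Bracket: H₀ sin φ sin δ + cos φ cos δ sin H₀ = 3.1416×-0.95579×-0.42562 + 0.29404×0.90490×0.00000 = 1.278013 + 0.000000 = 1.278013.
Inverse-square distance factor (a/d)² = 1.0476² = 1.097466.
Q̄ = (S₀/π) × 1.097466 × [bracket] = (589/π) × 1.097466 × 1.278013 = 263.0 W/m².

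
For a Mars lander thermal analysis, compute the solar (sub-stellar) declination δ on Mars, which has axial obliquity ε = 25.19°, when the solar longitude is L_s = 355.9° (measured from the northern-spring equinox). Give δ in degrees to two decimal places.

sin δ = sin ε · sin L_s = sin 25.19° × sin 355.9° = -0.030431.
δ = arcsin(-0.030431) = -1.74°.

δ = -1.74°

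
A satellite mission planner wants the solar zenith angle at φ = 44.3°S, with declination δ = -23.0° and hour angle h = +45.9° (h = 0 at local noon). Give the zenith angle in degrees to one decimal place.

θ_z = 43.0°

cos θ_z = sin φ sin δ + cos φ cos δ cos h = 0.272893 + 0.458466 = 0.731359.
θ_z = arccos(0.731359) = 43.0°.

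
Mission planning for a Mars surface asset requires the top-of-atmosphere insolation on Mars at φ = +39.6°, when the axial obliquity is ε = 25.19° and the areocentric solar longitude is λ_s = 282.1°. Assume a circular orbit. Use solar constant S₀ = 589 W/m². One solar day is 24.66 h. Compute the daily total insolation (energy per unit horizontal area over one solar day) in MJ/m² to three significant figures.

5.57 MJ/m²

sin δ = sin 25.19° × sin 282.1° = -0.41617, so δ = -24.593°.
cos H₀ = −tan(+39.6°) tan(-24.593°) = 0.3786, H₀ = 1.1825 rad.
Bracket: H₀ sin φ sin δ + cos φ cos δ sin H₀ = 1.1825×0.63742×-0.41617 + 0.77051×0.90929×0.92555 = -0.313688 + 0.648456 = 0.334768.
Q̄ = (S₀/π) × [bracket] = (589/π) × 0.334768 = 62.764 W/m².
Daily total = Q̄ × 24.66 h × 3600 s/h = 62.764 × 24.66 × 3600 / 10⁶ = 5.572 MJ/m².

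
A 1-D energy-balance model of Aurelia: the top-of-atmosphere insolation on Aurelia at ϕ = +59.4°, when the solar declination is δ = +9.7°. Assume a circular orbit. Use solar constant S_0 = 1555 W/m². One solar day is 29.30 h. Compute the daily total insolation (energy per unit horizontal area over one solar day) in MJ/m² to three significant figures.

39.2 MJ/m²

cos h₀ = −tan(+59.4°) tan(+9.700°) = -0.2890, h₀ = 1.8640 rad.
Bracket: h₀ sin ϕ sin δ + cos ϕ cos δ sin h₀ = 1.8640×0.86074×0.16849 + 0.50904×0.98570×0.95732 = 0.270329 + 0.480346 = 0.750675.
Q̄ = (S_0/π) × [bracket] = (1555/π) × 0.750675 = 371.56 W/m².
Daily total = Q̄ × 29.30 h × 3600 s/h = 371.56 × 29.30 × 3600 / 10⁶ = 39.19 MJ/m².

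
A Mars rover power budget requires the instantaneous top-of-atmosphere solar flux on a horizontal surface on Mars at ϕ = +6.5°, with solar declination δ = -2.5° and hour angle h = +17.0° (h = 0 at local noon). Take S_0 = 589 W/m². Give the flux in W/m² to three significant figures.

556 W/m²

cos θ_z = sin ϕ sin δ + cos ϕ cos δ cos h = -0.004938 + 0.949253 = 0.944315.
Flux = S_0 · cos θ_z = 589 × 0.944315 = 556.2 W/m².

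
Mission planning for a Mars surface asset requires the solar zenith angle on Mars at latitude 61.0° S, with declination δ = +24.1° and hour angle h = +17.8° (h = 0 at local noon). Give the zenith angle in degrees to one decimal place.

cos θ_z = sin ϕ sin δ + cos ϕ cos δ cos h = -0.357134 + 0.421366 = 0.064232.
θ_z = arccos(0.064232) = 86.3°.

θ_z = 86.3°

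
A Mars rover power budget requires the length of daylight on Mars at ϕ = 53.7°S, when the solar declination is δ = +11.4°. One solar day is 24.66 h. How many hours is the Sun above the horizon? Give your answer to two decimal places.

10.15 h

cos h₀ = −tan ϕ · tan δ = −tan(-53.7°) × tan(+11.400°) = 0.2745, so h₀ = 1.2927 rad = 74.07°.
Daylight = 2h₀/(2π) × 24.66 h = (1.2927/π) × 24.66 = 10.15 h.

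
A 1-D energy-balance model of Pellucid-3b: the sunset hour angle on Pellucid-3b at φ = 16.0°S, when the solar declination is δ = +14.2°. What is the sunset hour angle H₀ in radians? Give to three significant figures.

H₀ = 1.50 rad

cos H₀ = −tan φ · tan δ = −tan(-16.0°) × tan(+14.200°) = 0.0726, so H₀ = 1.4982 rad = 85.84°.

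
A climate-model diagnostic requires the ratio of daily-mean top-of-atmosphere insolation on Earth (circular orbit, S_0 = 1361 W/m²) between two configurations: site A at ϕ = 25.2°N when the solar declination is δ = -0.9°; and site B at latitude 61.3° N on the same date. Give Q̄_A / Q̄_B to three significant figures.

— Configuration A (ϕ=+25.2°):
cos h₀ = −tan(+25.2°) tan(-0.900°) = 0.0074, h₀ = 1.5634 rad.
Bracket: h₀ sin ϕ sin δ + cos ϕ cos δ sin h₀ = 1.5634×0.42578×-0.01571 + 0.90483×0.99988×0.99997 = -0.010458 + 0.904694 = 0.894236.
Q̄ = (S_0/π) × [bracket] = (1361/π) × 0.894236 = 387.40 W/m².
— Configuration B (ϕ=+61.3°):
cos h₀ = −tan(+61.3°) tan(-0.900°) = 0.0287, h₀ = 1.5421 rad.
Bracket: h₀ sin ϕ sin δ + cos ϕ cos δ sin h₀ = 1.5421×0.87715×-0.01571 + 0.48022×0.99988×0.99959 = -0.021250 + 0.479966 = 0.458716.
Q̄ = (S_0/π) × [bracket] = (1361/π) × 0.458716 = 198.72 W/m².
Ratio Q̄_A / Q̄_B = 387.40 / 198.72 = 1.949.

Q̄_A / Q̄_B ≈ 1.95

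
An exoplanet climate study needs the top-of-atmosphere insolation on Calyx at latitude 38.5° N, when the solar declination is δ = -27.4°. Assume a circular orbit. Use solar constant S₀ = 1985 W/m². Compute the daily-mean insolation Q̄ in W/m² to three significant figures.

Q̄ ≈ 193 W/m²

cos H₀ = −tan(+38.5°) tan(-27.400°) = 0.4123, H₀ = 1.1458 rad.
Bracket: H₀ sin φ sin δ + cos φ cos δ sin H₀ = 1.1458×0.62251×-0.46020 + 0.78261×0.88782×0.91104 = -0.328248 + 0.633006 = 0.304758.
Q̄ = (S₀/π) × [bracket] = (1985/π) × 0.304758 = 192.6 W/m².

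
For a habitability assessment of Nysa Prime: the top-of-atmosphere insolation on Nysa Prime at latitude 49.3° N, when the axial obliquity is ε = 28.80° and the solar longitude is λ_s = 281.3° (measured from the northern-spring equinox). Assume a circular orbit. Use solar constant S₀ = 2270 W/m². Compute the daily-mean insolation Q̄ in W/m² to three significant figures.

Solar declination: sin δ = sin ε · sin λ_s = sin 28.80° × sin 281.3° = -0.47241, so δ = -28.191°.
cos H₀ = −tan(+49.3°) tan(-28.191°) = 0.6232, H₀ = 0.8980 rad.
Bracket: H₀ sin φ sin δ + cos φ cos δ sin H₀ = 0.8980×0.75813×-0.47241 + 0.65210×0.88138×0.78210 = -0.321617 + 0.449510 = 0.127893.
Q̄ = (S₀/π) × [bracket] = (2270/π) × 0.127893 = 92.41 W/m².

Q̄ ≈ 92.4 W/m²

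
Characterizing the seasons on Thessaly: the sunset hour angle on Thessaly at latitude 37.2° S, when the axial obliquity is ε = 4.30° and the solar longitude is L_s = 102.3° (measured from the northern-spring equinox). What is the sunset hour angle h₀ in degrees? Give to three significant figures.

Solar declination: sin δ = sin ε · sin L_s = sin 4.30° × sin 102.3° = 0.07326, so δ = +4.201°.
cos h₀ = −tan ϕ · tan δ = −tan(-37.2°) × tan(+4.201°) = 0.0558, so h₀ = 1.5150 rad = 86.80°.

h₀ = 86.8°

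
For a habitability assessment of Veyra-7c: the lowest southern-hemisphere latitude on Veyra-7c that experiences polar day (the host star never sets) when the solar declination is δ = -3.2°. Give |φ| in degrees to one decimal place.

Polar day requires cos H₀ = −tan φ tan δ ≤ −1, i.e. tan φ tan δ ≥ 1.
The boundary is |tan φ| · |tan δ| = 1, so |φ| = 90° − |δ| = 90° − 3.2° = 86.8° in the southern hemisphere.

|φ| = 86.8°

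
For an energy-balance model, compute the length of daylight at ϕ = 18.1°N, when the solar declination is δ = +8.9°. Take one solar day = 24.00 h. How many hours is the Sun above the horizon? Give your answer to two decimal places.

12.39 h

cos h₀ = −tan ϕ · tan δ = −tan(+18.1°) × tan(+8.900°) = -0.0512, so h₀ = 1.6220 rad = 92.93°.
Daylight = 2h₀/(2π) × 24.00 h = (1.6220/π) × 24.00 = 12.39 h.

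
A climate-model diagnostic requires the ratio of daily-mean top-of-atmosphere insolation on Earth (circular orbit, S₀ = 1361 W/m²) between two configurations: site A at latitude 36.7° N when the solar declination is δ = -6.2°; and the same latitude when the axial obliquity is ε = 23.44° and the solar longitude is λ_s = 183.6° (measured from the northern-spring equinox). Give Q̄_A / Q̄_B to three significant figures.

Q̄_A / Q̄_B ≈ 0.897

— Configuration A (φ=+36.7°):
cos H₀ = −tan(+36.7°) tan(-6.200°) = 0.0810, H₀ = 1.4897 rad.
Bracket: H₀ sin φ sin δ + cos φ cos δ sin H₀ = 1.4897×0.59763×-0.10800 + 0.80178×0.99415×0.99672 = -0.096151 + 0.794475 = 0.698324.
Q̄ = (S₀/π) × [bracket] = (1361/π) × 0.698324 = 302.53 W/m².
— Configuration B (φ=+36.7°):
Solar declination: sin δ = sin ε · sin λ_s = sin 23.44° × sin 183.6° = -0.02498, so δ = -1.431°.
cos H₀ = −tan(+36.7°) tan(-1.431°) = 0.0186, H₀ = 1.5522 rad.
Bracket: H₀ sin φ sin δ + cos φ cos δ sin H₀ = 1.5522×0.59763×-0.02498 + 0.80178×0.99969×0.99983 = -0.023172 + 0.801395 = 0.778223.
Q̄ = (S₀/π) × [bracket] = (1361/π) × 0.778223 = 337.14 W/m².
Ratio Q̄_A / Q̄_B = 302.53 / 337.14 = 0.8973.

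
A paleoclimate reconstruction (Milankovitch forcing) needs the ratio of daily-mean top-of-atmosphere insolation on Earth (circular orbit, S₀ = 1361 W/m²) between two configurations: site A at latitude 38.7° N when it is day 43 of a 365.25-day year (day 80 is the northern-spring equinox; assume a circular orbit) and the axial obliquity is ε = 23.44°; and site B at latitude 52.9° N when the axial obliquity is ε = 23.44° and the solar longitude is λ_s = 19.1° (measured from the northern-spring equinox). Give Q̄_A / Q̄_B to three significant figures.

Q̄_A / Q̄_B ≈ 0.702

— Configuration A (φ=+38.7°):
Solar longitude: λ_s = 360° × (43 − 80)/365.25 = -36.468°, i.e. -36.468° + 360° = 323.532°.
sin δ = sin 23.44° × sin 323.532° = -0.23644, so δ = -13.676°.
cos H₀ = −tan(+38.7°) tan(-13.676°) = 0.1949, H₀ = 1.3746 rad.
Bracket: H₀ sin φ sin δ + cos φ cos δ sin H₀ = 1.3746×0.62524×-0.23644 + 0.78043×0.97165×0.98081 = -0.203210 + 0.743753 = 0.540543.
Q̄ = (S₀/π) × [bracket] = (1361/π) × 0.540543 = 234.17 W/m².
— Configuration B (φ=+52.9°):
Solar declination: sin δ = sin ε · sin λ_s = sin 23.44° × sin 19.1° = 0.13016, so δ = +7.479°.
cos H₀ = −tan(+52.9°) tan(+7.479°) = -0.1736, H₀ = 1.7453 rad.
Bracket: H₀ sin φ sin δ + cos φ cos δ sin H₀ = 1.7453×0.79758×0.13016 + 0.60321×0.99149×0.98482 = 0.181185 + 0.588998 = 0.770183.
Q̄ = (S₀/π) × [bracket] = (1361/π) × 0.770183 = 333.66 W/m².
Ratio Q̄_A / Q̄_B = 234.17 / 333.66 = 0.7018.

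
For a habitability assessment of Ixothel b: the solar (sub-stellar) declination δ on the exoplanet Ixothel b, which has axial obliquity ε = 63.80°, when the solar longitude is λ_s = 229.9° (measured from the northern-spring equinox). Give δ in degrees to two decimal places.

sin δ = sin ε · sin λ_s = sin 63.80° × sin 229.9° = -0.686332.
δ = arcsin(-0.686332) = -43.34°.

δ = -43.34°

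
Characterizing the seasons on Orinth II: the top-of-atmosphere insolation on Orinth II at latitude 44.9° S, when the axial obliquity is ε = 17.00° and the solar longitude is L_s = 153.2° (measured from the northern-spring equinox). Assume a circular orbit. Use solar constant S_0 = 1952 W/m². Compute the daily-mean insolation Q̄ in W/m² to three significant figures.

Q̄ ≈ 349 W/m²

Solar declination: sin δ = sin ε · sin L_s = sin 17.00° × sin 153.2° = 0.13182, so δ = +7.575°.
cos h₀ = −tan(-44.9°) tan(+7.575°) = 0.1325, h₀ = 1.4379 rad.
Bracket: h₀ sin ϕ sin δ + cos ϕ cos δ sin h₀ = 1.4379×-0.70587×0.13182 + 0.70834×0.99127×0.99118 = -0.133793 + 0.695963 = 0.562170.
Q̄ = (S_0/π) × [bracket] = (1952/π) × 0.562170 = 349.3 W/m².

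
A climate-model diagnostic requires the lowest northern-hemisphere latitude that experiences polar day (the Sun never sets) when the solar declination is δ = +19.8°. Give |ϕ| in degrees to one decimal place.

Polar day requires cos h₀ = −tan ϕ tan δ ≤ −1, i.e. tan ϕ tan δ ≥ 1.
The boundary is |tan ϕ| · |tan δ| = 1, so |ϕ| = 90° − |δ| = 90° − 19.8° = 70.2° in the northern hemisphere.

|ϕ| = 70.2°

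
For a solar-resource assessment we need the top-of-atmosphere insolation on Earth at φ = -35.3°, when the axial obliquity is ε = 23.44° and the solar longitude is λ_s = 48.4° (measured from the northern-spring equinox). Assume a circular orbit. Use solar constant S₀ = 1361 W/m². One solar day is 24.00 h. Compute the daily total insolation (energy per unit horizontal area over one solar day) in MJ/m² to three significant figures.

Solar declination: sin δ = sin ε · sin λ_s = sin 23.44° × sin 48.4° = 0.29747, so δ = +17.305°.
cos H₀ = −tan(-35.3°) tan(+17.305°) = 0.2206, H₀ = 1.3484 rad.
Bracket: H₀ sin φ sin δ + cos φ cos δ sin H₀ = 1.3484×-0.57786×0.29747 + 0.81614×0.95473×0.97536 = -0.231785 + 0.759994 = 0.528209.
Q̄ = (S₀/π) × [bracket] = (1361/π) × 0.528209 = 228.83 W/m².
Daily total = Q̄ × 24.00 h × 3600 s/h = 228.83 × 24.00 × 3600 / 10⁶ = 19.77 MJ/m².

19.8 MJ/m²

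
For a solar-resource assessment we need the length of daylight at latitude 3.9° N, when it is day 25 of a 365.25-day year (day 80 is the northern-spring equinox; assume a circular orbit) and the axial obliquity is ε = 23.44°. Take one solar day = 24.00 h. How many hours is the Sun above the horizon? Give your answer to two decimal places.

11.82 h

Solar longitude: λ_s = 360° × (25 − 80)/365.25 = -54.209°, i.e. -54.209° + 360° = 305.791°.
sin δ = sin 23.44° × sin 305.791° = -0.32267, so δ = -18.824°.
cos H₀ = −tan φ · tan δ = −tan(+3.9°) × tan(-18.824°) = 0.0232, so H₀ = 1.5476 rad = 88.67°.
Daylight = 2H₀/(2π) × 24.00 h = (1.5476/π) × 24.00 = 11.82 h.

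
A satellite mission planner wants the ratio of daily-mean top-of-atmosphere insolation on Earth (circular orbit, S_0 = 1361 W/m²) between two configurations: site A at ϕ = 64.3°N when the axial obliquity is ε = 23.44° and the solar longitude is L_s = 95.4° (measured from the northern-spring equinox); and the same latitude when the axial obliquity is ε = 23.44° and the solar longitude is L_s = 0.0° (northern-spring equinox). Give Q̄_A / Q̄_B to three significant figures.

— Configuration A (ϕ=+64.3°):
Solar declination: sin δ = sin ε · sin L_s = sin 23.44° × sin 95.4° = 0.39602, so δ = +23.330°.
cos h₀ = −tan(+64.3°) tan(+23.330°) = -0.8961, h₀ = 2.6818 rad.
Bracket: h₀ sin ϕ sin δ + cos ϕ cos δ sin h₀ = 2.6818×0.90108×0.39602 + 0.43366×0.91824×0.44376 = 0.956989 + 0.176707 = 1.133696.
Q̄ = (S_0/π) × [bracket] = (1361/π) × 1.133696 = 491.14 W/m².
— Configuration B (ϕ=+64.3°):
Solar declination: sin δ = sin ε · sin L_s = sin 23.44° × sin 0.0° = 0.00000, so δ = +0.000°.
cos h₀ = −tan(+64.3°) tan(+0.000°) = -0.0000, h₀ = 1.5708 rad.
Bracket: h₀ sin ϕ sin δ + cos ϕ cos δ sin h₀ = 1.5708×0.90108×0.00000 + 0.43366×1.00000×1.00000 = 0.000000 + 0.433660 = 0.433660.
Q̄ = (S_0/π) × [bracket] = (1361/π) × 0.433660 = 187.87 W/m².
Ratio Q̄_A / Q̄_B = 491.14 / 187.87 = 2.614.

Q̄_A / Q̄_B ≈ 2.61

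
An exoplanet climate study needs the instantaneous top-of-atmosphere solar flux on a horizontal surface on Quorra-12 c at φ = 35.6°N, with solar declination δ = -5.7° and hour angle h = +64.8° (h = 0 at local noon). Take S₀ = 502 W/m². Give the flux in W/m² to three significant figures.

144 W/m²

cos θ_z = sin φ sin δ + cos φ cos δ cos h = -0.057816 + 0.344490 = 0.286674.
Flux = S₀ · cos θ_z = 502 × 0.286674 = 143.9 W/m².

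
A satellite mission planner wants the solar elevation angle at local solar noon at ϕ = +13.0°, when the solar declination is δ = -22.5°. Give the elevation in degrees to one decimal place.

At local noon the hour angle is zero, so the zenith angle equals |ϕ − δ| = |+13.0° − (-22.500°)| = 35.500°.
Elevation = 90° − 35.500° = 54.5°.

54.5°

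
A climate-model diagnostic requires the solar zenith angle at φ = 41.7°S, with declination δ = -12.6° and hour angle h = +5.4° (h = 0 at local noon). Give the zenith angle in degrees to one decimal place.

θ_z = 29.5°

cos θ_z = sin φ sin δ + cos φ cos δ cos h = 0.145116 + 0.725423 = 0.870539.
θ_z = arccos(0.870539) = 29.5°.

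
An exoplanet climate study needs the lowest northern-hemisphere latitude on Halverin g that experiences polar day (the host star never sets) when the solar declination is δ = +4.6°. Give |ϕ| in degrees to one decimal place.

|ϕ| = 85.4°

Polar day requires cos h₀ = −tan ϕ tan δ ≤ −1, i.e. tan ϕ tan δ ≥ 1.
The boundary is |tan ϕ| · |tan δ| = 1, so |ϕ| = 90° − |δ| = 90° − 4.6° = 85.4° in the northern hemisphere.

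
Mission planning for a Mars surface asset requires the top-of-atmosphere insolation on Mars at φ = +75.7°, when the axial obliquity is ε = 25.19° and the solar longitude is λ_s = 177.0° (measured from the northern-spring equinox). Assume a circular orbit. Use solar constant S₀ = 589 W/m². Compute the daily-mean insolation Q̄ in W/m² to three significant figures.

Solar declination: sin δ = sin ε · sin λ_s = sin 25.19° × sin 177.0° = 0.02228, so δ = +1.276°.
cos H₀ = −tan(+75.7°) tan(+1.276°) = -0.0874, H₀ = 1.6583 rad.
Bracket: H₀ sin φ sin δ + cos φ cos δ sin H₀ = 1.6583×0.96902×0.02228 + 0.24700×0.99975×0.99617 = 0.035802 + 0.245992 = 0.281794.
Q̄ = (S₀/π) × [bracket] = (589/π) × 0.281794 = 52.83 W/m².

Q̄ ≈ 52.8 W/m²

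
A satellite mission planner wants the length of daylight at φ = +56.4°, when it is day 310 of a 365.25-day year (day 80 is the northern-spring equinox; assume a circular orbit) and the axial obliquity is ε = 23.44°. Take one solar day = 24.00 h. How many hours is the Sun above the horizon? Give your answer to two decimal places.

Solar longitude: λ_s = 360° × (310 − 80)/365.25 = 226.694°.
sin δ = sin 23.44° × sin 226.694° = -0.28947, so δ = -16.826°.
cos H₀ = −tan φ · tan δ = −tan(+56.4°) × tan(-16.826°) = 0.4552, so H₀ = 1.0982 rad = 62.92°.
Daylight = 2H₀/(2π) × 24.00 h = (1.0982/π) × 24.00 = 8.39 h.

8.39 h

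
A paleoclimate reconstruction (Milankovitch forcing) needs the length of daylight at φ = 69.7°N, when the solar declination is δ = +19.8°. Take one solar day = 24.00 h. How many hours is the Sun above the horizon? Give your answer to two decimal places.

22.23 h

cos H₀ = −tan φ · tan δ = −tan(+69.7°) × tan(+19.800°) = -0.9733, so H₀ = 2.9098 rad = 166.72°.
Daylight = 2H₀/(2π) × 24.00 h = (2.9098/π) × 24.00 = 22.23 h.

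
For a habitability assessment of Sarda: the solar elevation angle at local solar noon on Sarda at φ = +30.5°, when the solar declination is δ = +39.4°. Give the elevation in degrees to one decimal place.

81.1°

At local noon the hour angle is zero, so the zenith angle equals |φ − δ| = |+30.5° − (+39.400°)| = 8.900°.
Elevation = 90° − 8.900° = 81.1°.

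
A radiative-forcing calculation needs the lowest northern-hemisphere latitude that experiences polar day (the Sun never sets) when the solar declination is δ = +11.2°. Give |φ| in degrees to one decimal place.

|φ| = 78.8°

Polar day requires cos H₀ = −tan φ tan δ ≤ −1, i.e. tan φ tan δ ≥ 1.
The boundary is |tan φ| · |tan δ| = 1, so |φ| = 90° − |δ| = 90° − 11.2° = 78.8° in the northern hemisphere.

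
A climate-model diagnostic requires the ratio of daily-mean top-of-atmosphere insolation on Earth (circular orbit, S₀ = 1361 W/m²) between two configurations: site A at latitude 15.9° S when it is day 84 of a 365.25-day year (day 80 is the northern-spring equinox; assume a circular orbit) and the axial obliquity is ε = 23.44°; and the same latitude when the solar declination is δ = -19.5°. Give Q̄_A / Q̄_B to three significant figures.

Q̄_A / Q̄_B ≈ 0.900

— Configuration A (φ=-15.9°):
Solar longitude: λ_s = 360° × (84 − 80)/365.25 = 3.943°.
sin δ = sin 23.44° × sin 3.943° = 0.02735, so δ = +1.567°.
cos H₀ = −tan(-15.9°) tan(+1.567°) = 0.0078, H₀ = 1.5630 rad.
Bracket: H₀ sin φ sin δ + cos φ cos δ sin H₀ = 1.5630×-0.27396×0.02735 + 0.96174×0.99963×0.99997 = -0.011711 + 0.961355 = 0.949644.
Q̄ = (S₀/π) × [bracket] = (1361/π) × 0.949644 = 411.40 W/m².
— Configuration B (φ=-15.9°):
cos H₀ = −tan(-15.9°) tan(-19.500°) = -0.1009, H₀ = 1.6718 rad.
Bracket: H₀ sin φ sin δ + cos φ cos δ sin H₀ = 1.6718×-0.27396×-0.33381 + 0.96174×0.94264×0.99490 = 0.152887 + 0.901951 = 1.054838.
Q̄ = (S₀/π) × [bracket] = (1361/π) × 1.054838 = 456.98 W/m².
Ratio Q̄_A / Q̄_B = 411.40 / 456.98 = 0.9003.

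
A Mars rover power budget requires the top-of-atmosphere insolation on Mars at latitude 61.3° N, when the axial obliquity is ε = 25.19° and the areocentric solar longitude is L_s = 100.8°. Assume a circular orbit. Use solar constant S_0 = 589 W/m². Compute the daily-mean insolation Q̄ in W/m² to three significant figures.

Q̄ ≈ 221 W/m²

sin δ = sin 25.19° × sin 100.8° = 0.41808, so δ = +24.714°.
cos h₀ = −tan(+61.3°) tan(+24.714°) = -0.8406, h₀ = 2.5693 rad.
Bracket: h₀ sin ϕ sin δ + cos ϕ cos δ sin h₀ = 2.5693×0.87715×0.41808 + 0.48022×0.90841×0.54160 = 0.942211 + 0.236266 = 1.178477.
Q̄ = (S_0/π) × [bracket] = (589/π) × 1.178477 = 220.9 W/m².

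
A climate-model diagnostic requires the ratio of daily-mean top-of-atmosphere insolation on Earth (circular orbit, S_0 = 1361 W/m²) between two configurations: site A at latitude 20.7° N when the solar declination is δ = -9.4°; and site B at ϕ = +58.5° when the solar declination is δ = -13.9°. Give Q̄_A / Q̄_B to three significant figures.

— Configuration A (ϕ=+20.7°):
cos h₀ = −tan(+20.7°) tan(-9.400°) = 0.0626, h₀ = 1.5082 rad.
Bracket: h₀ sin ϕ sin δ + cos ϕ cos δ sin h₀ = 1.5082×0.35347×-0.16333 + 0.93544×0.98657×0.99804 = -0.087072 + 0.921068 = 0.833996.
Q̄ = (S_0/π) × [bracket] = (1361/π) × 0.833996 = 361.30 W/m².
— Configuration B (ϕ=+58.5°):
cos h₀ = −tan(+58.5°) tan(-13.900°) = 0.4038, h₀ = 1.1551 rad.
Bracket: h₀ sin ϕ sin δ + cos ϕ cos δ sin h₀ = 1.1551×0.85264×-0.24023 + 0.52250×0.97072×0.91483 = -0.236599 + 0.464003 = 0.227404.
Q̄ = (S_0/π) × [bracket] = (1361/π) × 0.227404 = 98.516 W/m².
Ratio Q̄_A / Q̄_B = 361.30 / 98.516 = 3.667.

Q̄_A / Q̄_B ≈ 3.67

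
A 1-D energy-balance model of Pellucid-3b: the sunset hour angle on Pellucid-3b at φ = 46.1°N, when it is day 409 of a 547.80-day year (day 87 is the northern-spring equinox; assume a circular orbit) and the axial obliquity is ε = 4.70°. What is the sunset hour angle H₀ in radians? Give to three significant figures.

Solar longitude: λ_s = 360° × (409 − 87)/547.80 = 211.610°.
sin δ = sin 4.70° × sin 211.610° = -0.04295, so δ = -2.461°.
cos H₀ = −tan φ · tan δ = −tan(+46.1°) × tan(-2.461°) = 0.0447, so H₀ = 1.5261 rad = 87.44°.

H₀ = 1.53 rad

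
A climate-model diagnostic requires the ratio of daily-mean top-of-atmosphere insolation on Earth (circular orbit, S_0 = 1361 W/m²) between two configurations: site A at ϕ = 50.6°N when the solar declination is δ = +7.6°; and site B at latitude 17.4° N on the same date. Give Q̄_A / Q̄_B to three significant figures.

Q̄_A / Q̄_B ≈ 0.791

— Configuration A (ϕ=+50.6°):
cos h₀ = −tan(+50.6°) tan(+7.600°) = -0.1624, h₀ = 1.7340 rad.
Bracket: h₀ sin ϕ sin δ + cos ϕ cos δ sin h₀ = 1.7340×0.77273×0.13226 + 0.63473×0.99122×0.98672 = 0.177217 + 0.620802 = 0.798019.
Q̄ = (S_0/π) × [bracket] = (1361/π) × 0.798019 = 345.72 W/m².
— Configuration B (ϕ=+17.4°):
cos h₀ = −tan(+17.4°) tan(+7.600°) = -0.0418, h₀ = 1.6126 rad.
Bracket: h₀ sin ϕ sin δ + cos ϕ cos δ sin h₀ = 1.6126×0.29904×0.13226 + 0.95424×0.99122×0.99913 = 0.063780 + 0.945039 = 1.008819.
Q̄ = (S_0/π) × [bracket] = (1361/π) × 1.008819 = 437.04 W/m².
Ratio Q̄_A / Q̄_B = 345.72 / 437.04 = 0.7910.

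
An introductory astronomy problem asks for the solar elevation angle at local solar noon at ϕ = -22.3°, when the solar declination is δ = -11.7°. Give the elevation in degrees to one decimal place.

79.4°

At local noon the hour angle is zero, so the zenith angle equals |ϕ − δ| = |-22.3° − (-11.700°)| = 10.600°.
Elevation = 90° − 10.600° = 79.4°.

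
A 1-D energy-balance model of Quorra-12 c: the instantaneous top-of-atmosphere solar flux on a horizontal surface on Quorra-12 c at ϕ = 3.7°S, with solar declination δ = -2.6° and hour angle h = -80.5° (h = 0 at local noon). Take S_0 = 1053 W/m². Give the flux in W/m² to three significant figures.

176 W/m²

cos θ_z = sin ϕ sin δ + cos ϕ cos δ cos h = 0.002927 + 0.164534 = 0.167461.
Flux = S_0 · cos θ_z = 1053 × 0.167461 = 176.3 W/m².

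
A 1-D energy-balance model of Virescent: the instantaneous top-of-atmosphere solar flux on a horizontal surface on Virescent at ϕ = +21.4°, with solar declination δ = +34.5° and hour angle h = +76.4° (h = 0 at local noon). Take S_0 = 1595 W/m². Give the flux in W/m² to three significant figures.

617 W/m²

cos θ_z = sin ϕ sin δ + cos ϕ cos δ cos h = 0.206668 + 0.180426 = 0.387094.
Flux = S_0 · cos θ_z = 1595 × 0.387094 = 617.4 W/m².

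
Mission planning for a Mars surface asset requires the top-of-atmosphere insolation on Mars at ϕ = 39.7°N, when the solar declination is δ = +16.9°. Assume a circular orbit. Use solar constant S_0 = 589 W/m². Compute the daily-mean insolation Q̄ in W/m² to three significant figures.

Q̄ ≈ 197 W/m²

cos h₀ = −tan(+39.7°) tan(+16.900°) = -0.2522, h₀ = 1.8258 rad.
Bracket: h₀ sin ϕ sin δ + cos ϕ cos δ sin h₀ = 1.8258×0.63877×0.29070 + 0.76940×0.95681×0.96766 = 0.339034 + 0.712362 = 1.051396.
Q̄ = (S_0/π) × [bracket] = (589/π) × 1.051396 = 197.1 W/m².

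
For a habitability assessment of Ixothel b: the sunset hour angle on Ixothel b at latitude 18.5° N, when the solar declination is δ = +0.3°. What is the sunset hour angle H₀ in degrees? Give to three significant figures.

cos H₀ = −tan φ · tan δ = −tan(+18.5°) × tan(+0.300°) = -0.0018, so H₀ = 1.5725 rad = 90.10°.

H₀ = 90.1°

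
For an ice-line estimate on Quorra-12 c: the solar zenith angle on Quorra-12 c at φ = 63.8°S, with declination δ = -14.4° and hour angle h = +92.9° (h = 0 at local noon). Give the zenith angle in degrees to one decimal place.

θ_z = 78.4°

cos θ_z = sin φ sin δ + cos φ cos δ cos h = 0.223139 + -0.021635 = 0.201504.
θ_z = arccos(0.201504) = 78.4°.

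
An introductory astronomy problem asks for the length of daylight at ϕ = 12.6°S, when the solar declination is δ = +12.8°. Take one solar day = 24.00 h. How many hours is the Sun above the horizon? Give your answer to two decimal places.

cos h₀ = −tan ϕ · tan δ = −tan(-12.6°) × tan(+12.800°) = 0.0508, so h₀ = 1.5200 rad = 87.09°.
Daylight = 2h₀/(2π) × 24.00 h = (1.5200/π) × 24.00 = 11.61 h.

11.61 h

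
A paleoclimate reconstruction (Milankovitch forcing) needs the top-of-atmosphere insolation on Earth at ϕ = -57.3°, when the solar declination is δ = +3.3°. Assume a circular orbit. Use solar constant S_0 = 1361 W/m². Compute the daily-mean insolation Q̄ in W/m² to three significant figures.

cos h₀ = −tan(-57.3°) tan(+3.300°) = 0.0898, h₀ = 1.4809 rad.
Bracket: h₀ sin ϕ sin δ + cos ϕ cos δ sin h₀ = 1.4809×-0.84151×0.05756 + 0.54024×0.99834×0.99596 = -0.071731 + 0.537164 = 0.465433.
Q̄ = (S_0/π) × [bracket] = (1361/π) × 0.465433 = 201.6 W/m².

Q̄ ≈ 202 W/m²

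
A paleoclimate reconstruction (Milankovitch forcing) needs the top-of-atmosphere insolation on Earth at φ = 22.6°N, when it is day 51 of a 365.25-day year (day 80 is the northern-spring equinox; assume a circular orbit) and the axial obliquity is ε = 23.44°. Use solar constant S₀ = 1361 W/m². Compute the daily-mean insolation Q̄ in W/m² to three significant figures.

Solar longitude: λ_s = 360° × (51 − 80)/365.25 = -28.583°, i.e. -28.583° + 360° = 331.417°.
sin δ = sin 23.44° × sin 331.417° = -0.19032, so δ = -10.971°.
cos H₀ = −tan(+22.6°) tan(-10.971°) = 0.0807, H₀ = 1.4900 rad.
Bracket: H₀ sin φ sin δ + cos φ cos δ sin H₀ = 1.4900×0.38430×-0.19032 + 0.92321×0.98172×0.99674 = -0.108979 + 0.903379 = 0.794400.
Q̄ = (S₀/π) × [bracket] = (1361/π) × 0.794400 = 344.1 W/m².

Q̄ ≈ 344 W/m²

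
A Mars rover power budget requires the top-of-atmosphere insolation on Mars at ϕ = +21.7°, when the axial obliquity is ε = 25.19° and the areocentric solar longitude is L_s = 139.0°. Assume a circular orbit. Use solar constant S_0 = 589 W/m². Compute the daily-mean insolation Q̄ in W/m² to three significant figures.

Q̄ ≈ 199 W/m²

sin δ = sin 25.19° × sin 139.0° = 0.27923, so δ = +16.214°.
cos h₀ = −tan(+21.7°) tan(+16.214°) = -0.1157, h₀ = 1.6868 rad.
Bracket: h₀ sin ϕ sin δ + cos ϕ cos δ sin h₀ = 1.6868×0.36975×0.27923 + 0.92913×0.96022×0.99328 = 0.174154 + 0.886174 = 1.060328.
Q̄ = (S_0/π) × [bracket] = (589/π) × 1.060328 = 198.8 W/m².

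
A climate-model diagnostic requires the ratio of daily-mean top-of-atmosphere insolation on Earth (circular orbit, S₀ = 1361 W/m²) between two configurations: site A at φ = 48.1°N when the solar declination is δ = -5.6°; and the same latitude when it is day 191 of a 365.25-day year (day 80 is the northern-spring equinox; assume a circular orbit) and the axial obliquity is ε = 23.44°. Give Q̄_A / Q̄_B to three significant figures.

— Configuration A (φ=+48.1°):
cos H₀ = −tan(+48.1°) tan(-5.600°) = 0.1093, H₀ = 1.4613 rad.
Bracket: H₀ sin φ sin δ + cos φ cos δ sin H₀ = 1.4613×0.74431×-0.09758 + 0.66783×0.99523×0.99401 = -0.106134 + 0.660663 = 0.554529.
Q̄ = (S₀/π) × [bracket] = (1361/π) × 0.554529 = 240.23 W/m².
— Configuration B (φ=+48.1°):
Solar longitude: λ_s = 360° × (191 − 80)/365.25 = 109.405°.
sin δ = sin 23.44° × sin 109.405° = 0.37519, so δ = +22.036°.
cos H₀ = −tan(+48.1°) tan(+22.036°) = -0.4511, H₀ = 2.0388 rad.
Bracket: H₀ sin φ sin δ + cos φ cos δ sin H₀ = 2.0388×0.74431×0.37519 + 0.66783×0.92695×0.89247 = 0.569351 + 0.552479 = 1.121830.
Q̄ = (S₀/π) × [bracket] = (1361/π) × 1.121830 = 486.00 W/m².
Ratio Q̄_A / Q̄_B = 240.23 / 486.00 = 0.4943.

Q̄_A / Q̄_B ≈ 0.494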